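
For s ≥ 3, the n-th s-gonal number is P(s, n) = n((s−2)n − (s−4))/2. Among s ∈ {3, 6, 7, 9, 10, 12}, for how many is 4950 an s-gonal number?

s = 3: P(3, 99) = 4950. ✓
s = 6: P(6, 50) = 4950. ✓
s = 7: P(7, 44) = 4774 and P(7, 45) = 4995; 4950 is not s-gonal.
s = 9: P(9, 37) = 4699 and P(9, 38) = 4959; 4950 is not s-gonal.
s = 10: P(10, 35) = 4795 and P(10, 36) = 5076; 4950 is not s-gonal.
s = 12: P(12, 31) = 4681 and P(12, 32) = 4992; 4950 is not s-gonal.
Hits: s ∈ {3, 6} → 2.

2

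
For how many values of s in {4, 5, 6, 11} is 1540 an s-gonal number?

1

s = 4: P(4, 39) = 1521 and P(4, 40) = 1600; 1540 is not s-gonal.
s = 5: P(5, 32) = 1520 and P(5, 33) = 1617; 1540 is not s-gonal.
s = 6: P(6, 28) = 1540. ✓
s = 11: P(11, 18) = 1395 and P(11, 19) = 1558; 1540 is not s-gonal.
Hits: s ∈ {6} → 1.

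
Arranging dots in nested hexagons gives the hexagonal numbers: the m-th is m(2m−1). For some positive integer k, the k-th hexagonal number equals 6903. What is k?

Set n(2n−1) = 6903, giving 2n² − n − 6903 = 0.
So n = (1 + 235) / 4 = 236/4 = 59.

59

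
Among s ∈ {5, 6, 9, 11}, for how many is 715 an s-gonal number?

2

s = 5: P(5, 22) = 715. ✓
s = 6: P(6, 19) = 703 and P(6, 20) = 780; 715 is not s-gonal.
s = 9: P(9, 14) = 651 and P(9, 15) = 750; 715 is not s-gonal.
s = 11: P(11, 13) = 715. ✓
Hits: s ∈ {5, 11} → 2.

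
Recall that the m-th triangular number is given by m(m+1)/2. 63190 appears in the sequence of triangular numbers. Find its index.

355

Set n(n+1)/2 = 63190, giving n² + n − 126380 = 0.
The discriminant is 1 + 8·63190 = 505521, and √505521 = 711.
So n = (-1 + 711) / 2 = 710/2 = 355.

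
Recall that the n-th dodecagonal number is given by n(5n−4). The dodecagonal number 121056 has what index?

Set n(5n−4) = 121056, giving 5n² − 4n − 121056 = 0.
The discriminant is 16 + 20·121056 = 2421136, and √2421136 = 1556.
So n = (4 + 1556) / 10 = 1560/10 = 156.

156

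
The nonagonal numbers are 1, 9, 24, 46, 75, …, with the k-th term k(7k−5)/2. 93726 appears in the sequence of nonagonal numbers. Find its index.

164

Set n(7n−5)/2 = 93726, giving 7n² − 5n − 187452 = 0.
The discriminant is 25 + 56·93726 = 5248681, and √5248681 = 2291.
So n = (5 + 2291) / 14 = 2296/14 = 164.
Check: 164·(7·164 − 5)/2 = 93726. ✓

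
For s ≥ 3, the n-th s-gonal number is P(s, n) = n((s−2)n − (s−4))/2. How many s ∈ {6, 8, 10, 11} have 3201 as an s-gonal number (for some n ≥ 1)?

1

s = 6: P(6, 40) = 3160 and P(6, 41) = 3321; 3201 is not s-gonal.
s = 8: P(8, 33) = 3201. ✓
s = 10: P(10, 28) = 3052 and P(10, 29) = 3277; 3201 is not s-gonal.
s = 11: P(11, 27) = 3186 and P(11, 28) = 3430; 3201 is not s-gonal.
Hits: s ∈ {8} → 1.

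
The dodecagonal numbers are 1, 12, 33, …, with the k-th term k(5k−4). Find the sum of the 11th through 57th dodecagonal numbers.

Σ i(5i−4) = 5Σi² − 4Σi over i = 11..57.
Σi = 1653 − 55 = 1598 and Σi² = 63365 − 385 = 62980.
5·62980 − 4·1598 = 308508.

308508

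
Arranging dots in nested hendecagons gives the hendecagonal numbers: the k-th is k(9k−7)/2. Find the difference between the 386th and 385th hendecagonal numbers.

3466

Consecutive hendecagonal numbers differ by 9n − 8: here 9·386 − 8 = 3466.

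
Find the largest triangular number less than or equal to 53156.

52975

Solve n(n+1)/2 ≤ 53156 for integer n.
n = 325 gives 52975 ≤ 53156, while n = 326 gives 53301 > 53156; so the answer is 52975.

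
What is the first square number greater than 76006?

Solve n² > 76006 for integer n.
The largest n with value ≤ 76006 is 275 (since 75625 ≤ 76006 < 76176), so the first above is n = 276, value 76176.

76176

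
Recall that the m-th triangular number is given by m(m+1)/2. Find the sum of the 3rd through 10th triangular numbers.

Σ i(i+1)/2 = (Σi² + Σi) / 2 over i = 3..10.
Σi = 55 − 3 = 52 and Σi² = 385 − 5 = 380.
(1·380 + 1·52) / 2 = 432/2 = 216.

216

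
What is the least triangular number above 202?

Solve n(n+1)/2 > 202 for integer n.
The largest n with value ≤ 202 is 19 (since 190 ≤ 202 < 210), so the first above is n = 20, value 210.

210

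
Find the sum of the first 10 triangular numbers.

Σ i(i+1)/2 = (Σi² + Σi) / 2 over i = 1..10.
Σi = 55 and Σi² = 385.
(1·385 + 1·55) / 2 = 440/2 = 220.

220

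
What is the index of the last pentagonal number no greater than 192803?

358

Solve n(3n−1)/2 ≤ 192803 for integer n.
n = 358 gives 192067 ≤ 192803, while n = 359 gives 193142 > 192803; so the answer is index 358.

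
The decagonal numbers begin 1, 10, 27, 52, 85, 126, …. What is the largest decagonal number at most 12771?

12376

Solve n(4n−3) ≤ 12771 for integer n.
n = 56 gives 12376 ≤ 12771, while n = 57 gives 12825 > 12771; so the answer is 12376.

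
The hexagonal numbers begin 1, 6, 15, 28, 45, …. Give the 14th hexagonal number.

14·(2·14 − 1) = 14·27 = 378.

378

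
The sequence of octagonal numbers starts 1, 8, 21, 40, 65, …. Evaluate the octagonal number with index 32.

3008

The 32nd octagonal number is n(3n−2) with n = 32.
32·(3·32 − 2) = 32·94 = 3008.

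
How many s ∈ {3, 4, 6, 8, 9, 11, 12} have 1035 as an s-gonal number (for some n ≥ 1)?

s = 3: P(3, 45) = 1035. ✓
s = 4: P(4, 32) = 1024 and P(4, 33) = 1089; 1035 is not s-gonal.
s = 6: P(6, 23) = 1035. ✓
s = 8: P(8, 18) = 936 and P(8, 19) = 1045; 1035 is not s-gonal.
s = 9: P(9, 17) = 969 and P(9, 18) = 1089; 1035 is not s-gonal.
s = 11: P(11, 15) = 960 and P(11, 16) = 1096; 1035 is not s-gonal.
s = 12: P(12, 14) = 924 and P(12, 15) = 1065; 1035 is not s-gonal.
Hits: s ∈ {3, 6} → 2.

2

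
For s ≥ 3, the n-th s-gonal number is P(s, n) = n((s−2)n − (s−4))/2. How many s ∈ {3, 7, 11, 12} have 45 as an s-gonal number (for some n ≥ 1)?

1

s = 3: P(3, 9) = 45. ✓
s = 7: P(7, 4) = 34 and P(7, 5) = 55; 45 is not s-gonal.
s = 11: P(11, 3) = 30 and P(11, 4) = 58; 45 is not s-gonal.
s = 12: P(12, 3) = 33 and P(12, 4) = 64; 45 is not s-gonal.
Hits: s ∈ {3} → 1.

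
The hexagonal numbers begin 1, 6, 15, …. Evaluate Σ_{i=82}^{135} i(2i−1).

Σ i(2i−1) = 2Σi² − Σi over i = 82..135.
Σi = 9180 − 3321 = 5859 and Σi² = 829260 − 180441 = 648819.
2·648819 − 1·5859 = 1291779.

1291779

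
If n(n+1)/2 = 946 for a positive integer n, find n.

43

Set n(n+1)/2 = 946, giving n² + n − 1892 = 0.
So n = (-1 + 87) / 2 = 86/2 = 43.
Check: 43·44/2 = 946. ✓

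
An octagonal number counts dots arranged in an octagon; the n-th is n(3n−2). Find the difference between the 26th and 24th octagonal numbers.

296

26·(3·26 − 2) = 1976 and 24·(3·24 − 2) = 1680.
Difference: 1976 − 1680 = 296.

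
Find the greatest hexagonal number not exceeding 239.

231

Solve n(2n−1) ≤ 239 for integer n.
n = 11 gives 231 ≤ 239, while n = 12 gives 276 > 239; so the answer is 231.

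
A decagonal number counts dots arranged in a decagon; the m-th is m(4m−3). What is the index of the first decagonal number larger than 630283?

Solve n(4n−3) > 630283 for integer n.
The largest n with value ≤ 630283 is 397 (since 629245 ≤ 630283 < 632422), so the first above is n = 398, value 632422.

398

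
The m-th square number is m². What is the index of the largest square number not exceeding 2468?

Solve n² ≤ 2468 for integer n.
n = 49 gives 2401 ≤ 2468, while n = 50 gives 2500 > 2468; so the answer is index 49.

49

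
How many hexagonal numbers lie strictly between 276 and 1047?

11

The n-th hexagonal number is n(2n−1).
Smallest index with value > 276: n = 13 (giving 325).
Largest index with value < 1047: n = 23 (giving 1035).
Indices 13 through 23: 11 terms.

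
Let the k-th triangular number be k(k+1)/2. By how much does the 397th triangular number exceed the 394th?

1188

397·398/2 = 79003 and 394·395/2 = 77815.
Difference: 79003 − 77815 = 1188.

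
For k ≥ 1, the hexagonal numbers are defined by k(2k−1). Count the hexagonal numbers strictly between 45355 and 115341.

The n-th hexagonal number is n(2n−1).
Smallest index with value > 45355: n = 151 (giving 45451).
Largest index with value < 115341: n = 240 (giving 114960).
Indices 151 through 240: 90 terms.

90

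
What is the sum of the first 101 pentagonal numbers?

Σ i(3i−1)/2 = (3Σi² − Σi) / 2 over i = 1..101.
Σi = 5151 and Σi² = 348551.
(3·348551 − 1·5151) / 2 = 1040502/2 = 520251.

520251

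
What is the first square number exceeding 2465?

2500

Solve n² > 2465 for integer n.
The largest n with value ≤ 2465 is 49 (since 2401 ≤ 2465 < 2500), so the first above is n = 50, value 2500.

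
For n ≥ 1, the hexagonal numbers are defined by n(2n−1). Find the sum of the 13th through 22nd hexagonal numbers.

6115

Σ i(2i−1) = 2Σi² − Σi over i = 13..22.
Σi = 253 − 78 = 175 and Σi² = 3795 − 650 = 3145.
2·3145 − 1·175 = 6115.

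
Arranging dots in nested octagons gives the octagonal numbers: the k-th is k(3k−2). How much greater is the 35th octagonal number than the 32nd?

597

35·(3·35 − 2) = 3605 and 32·(3·32 − 2) = 3008.
Difference: 3605 − 3008 = 597.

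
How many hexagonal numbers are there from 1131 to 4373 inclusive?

23

The n-th hexagonal number is n(2n−1).
Smallest index with value ≥ 1131: n = 25 (giving 1225).
Largest index with value ≤ 4373: n = 47 (giving 4371).
Indices 25 through 47: 23 terms.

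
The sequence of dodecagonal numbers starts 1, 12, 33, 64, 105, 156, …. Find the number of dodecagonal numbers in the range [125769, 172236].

28

The n-th dodecagonal number is n(5n−4).
Smallest index with value ≥ 125769: n = 159 (giving 125769).
Largest index with value ≤ 172236: n = 186 (giving 172236).
Indices 159 through 186: 28 terms.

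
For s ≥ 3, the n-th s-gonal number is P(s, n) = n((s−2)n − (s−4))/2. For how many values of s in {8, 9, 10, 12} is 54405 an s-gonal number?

2

s = 8: P(8, 135) = 54405. ✓
s = 9: P(9, 125) = 54375 and P(9, 126) = 55251; 54405 is not s-gonal.
s = 10: P(10, 117) = 54405. ✓
s = 12: P(12, 104) = 53664 and P(12, 105) = 54705; 54405 is not s-gonal.
Hits: s ∈ {8, 10} → 2.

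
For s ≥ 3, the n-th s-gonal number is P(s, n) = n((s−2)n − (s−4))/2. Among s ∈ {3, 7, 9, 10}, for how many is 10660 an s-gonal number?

s = 3: P(3, 145) = 10585 and P(3, 146) = 10731; 10660 is not s-gonal.
s = 7: P(7, 65) = 10465 and P(7, 66) = 10791; 10660 is not s-gonal.
s = 9: P(9, 55) = 10450 and P(9, 56) = 10836; 10660 is not s-gonal.
s = 10: P(10, 52) = 10660. ✓
Hits: s ∈ {10} → 1.

1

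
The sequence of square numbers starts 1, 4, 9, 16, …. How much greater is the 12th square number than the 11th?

23

n² − (n−1)² = 2n − 1, so 12² − 11² = 2·12 − 1 = 23.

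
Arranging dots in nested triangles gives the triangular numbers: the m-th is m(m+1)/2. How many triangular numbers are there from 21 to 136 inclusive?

11

The n-th triangular number is n(n+1)/2.
Smallest index with value ≥ 21: n = 6 (giving 21).
Largest index with value ≤ 136: n = 16 (giving 136).
Indices 6 through 16: 11 terms.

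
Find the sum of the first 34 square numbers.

Σ_{i=1}^{34} i² = 34·35·69/6 = 13685.

13685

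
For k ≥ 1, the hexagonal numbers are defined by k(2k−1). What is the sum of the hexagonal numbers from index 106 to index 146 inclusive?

1308146

Σ i(2i−1) = 2Σi² − Σi over i = 106..146.
Σi = 10731 − 5565 = 5166 and Σi² = 1048061 − 391405 = 656656.
2·656656 − 1·5166 = 1308146.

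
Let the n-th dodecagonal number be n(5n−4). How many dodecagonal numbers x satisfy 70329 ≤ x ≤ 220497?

The n-th dodecagonal number is n(5n−4).
Smallest index with value ≥ 70329: n = 119 (giving 70329).
Largest index with value ≤ 220497: n = 210 (giving 219660).
Indices 119 through 210: 92 terms.

92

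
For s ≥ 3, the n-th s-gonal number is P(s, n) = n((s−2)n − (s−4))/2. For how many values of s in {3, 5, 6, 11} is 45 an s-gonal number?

s = 3: P(3, 9) = 45. ✓
s = 5: P(5, 5) = 35 and P(5, 6) = 51; 45 is not s-gonal.
s = 6: P(6, 5) = 45. ✓
s = 11: P(11, 3) = 30 and P(11, 4) = 58; 45 is not s-gonal.
Hits: s ∈ {3, 6} → 2.

2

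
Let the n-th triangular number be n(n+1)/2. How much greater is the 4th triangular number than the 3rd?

Consecutive triangular numbers differ by n: T_{4} − T_{3} = 4.

4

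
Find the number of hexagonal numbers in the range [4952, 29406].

71

The n-th hexagonal number is n(2n−1).
Smallest index with value ≥ 4952: n = 51 (giving 5151).
Largest index with value ≤ 29406: n = 121 (giving 29161).
Indices 51 through 121: 71 terms.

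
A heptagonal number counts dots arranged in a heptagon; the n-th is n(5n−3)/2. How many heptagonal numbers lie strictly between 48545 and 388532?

The n-th heptagonal number is n(5n−3)/2.
Smallest index with value > 48545: n = 140 (giving 48790).
Largest index with value < 388532: n = 394 (giving 387499).
Indices 140 through 394: 255 terms.

255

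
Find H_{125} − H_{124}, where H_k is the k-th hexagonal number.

Consecutive hexagonal numbers differ by 4n − 3: here 4·125 − 3 = 497.

497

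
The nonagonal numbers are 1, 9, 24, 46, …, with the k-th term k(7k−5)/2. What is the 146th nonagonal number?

The 146th nonagonal number is n(7n−5)/2 with n = 146.
146·(7·146 − 5)/2 = 146·1017/2 = 74241.

74241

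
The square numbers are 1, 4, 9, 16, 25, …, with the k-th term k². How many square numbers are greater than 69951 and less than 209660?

193

The n-th square number is n².
Smallest index with value > 69951: n = 265 (giving 70225).
Largest index with value < 209660: n = 457 (giving 208849).
Indices 265 through 457: 193 terms.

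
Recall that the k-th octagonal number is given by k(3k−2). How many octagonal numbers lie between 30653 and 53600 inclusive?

33

The n-th octagonal number is n(3n−2).
Smallest index with value ≥ 30653: n = 102 (giving 31008).
Largest index with value ≤ 53600: n = 134 (giving 53600).
Indices 102 through 134: 33 terms.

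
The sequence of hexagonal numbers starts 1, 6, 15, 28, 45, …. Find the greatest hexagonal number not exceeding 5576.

Solve n(2n−1) ≤ 5576 for integer n.
n = 53 gives 5565 ≤ 5576, while n = 54 gives 5778 > 5576; so the answer is 5565.

5565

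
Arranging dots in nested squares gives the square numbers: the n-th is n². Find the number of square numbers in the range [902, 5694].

45

The n-th square number is n².
Smallest index with value ≥ 902: n = 31 (giving 961).
Largest index with value ≤ 5694: n = 75 (giving 5625).
Indices 31 through 75: 45 terms.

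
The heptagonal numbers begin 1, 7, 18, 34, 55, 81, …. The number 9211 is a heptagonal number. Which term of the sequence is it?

Set n(5n−3)/2 = 9211, giving 5n² − 3n − 18422 = 0.
The discriminant is 9 + 40·9211 = 368449, and √368449 = 607.
So n = (3 + 607) / 10 = 610/10 = 61.

61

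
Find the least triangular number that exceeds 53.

55

Solve n(n+1)/2 > 53 for integer n.
The largest n with value ≤ 53 is 9 (since 45 ≤ 53 < 55), so the first above is n = 10, value 55.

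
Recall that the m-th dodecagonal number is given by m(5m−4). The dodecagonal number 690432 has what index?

372

Set n(5n−4) = 690432, giving 5n² − 4n − 690432 = 0.
The discriminant is 16 + 20·690432 = 13808656, and √13808656 = 3716.
So n = (4 + 3716) / 10 = 3720/10 = 372.
Check: 372·(5·372 − 4) = 690432. ✓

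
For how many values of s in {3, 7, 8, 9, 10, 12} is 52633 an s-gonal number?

1

s = 3: P(3, 323) = 52326 and P(3, 324) = 52650; 52633 is not s-gonal.
s = 7: P(7, 145) = 52345 and P(7, 146) = 53071; 52633 is not s-gonal.
s = 8: P(8, 132) = 52008 and P(8, 133) = 52801; 52633 is not s-gonal.
s = 9: P(9, 122) = 51789 and P(9, 123) = 52644; 52633 is not s-gonal.
s = 10: P(10, 115) = 52555 and P(10, 116) = 53476; 52633 is not s-gonal.
s = 12: P(12, 103) = 52633. ✓
Hits: s ∈ {12} → 1.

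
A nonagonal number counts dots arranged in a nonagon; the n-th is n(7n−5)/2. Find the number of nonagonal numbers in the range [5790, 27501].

The n-th nonagonal number is n(7n−5)/2.
Smallest index with value ≥ 5790: n = 42 (giving 6069).
Largest index with value ≤ 27501: n = 89 (giving 27501).
Indices 42 through 89: 48 terms.

48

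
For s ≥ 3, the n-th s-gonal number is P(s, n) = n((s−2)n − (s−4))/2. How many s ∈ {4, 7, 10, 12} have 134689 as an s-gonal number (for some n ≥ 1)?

1

s = 4: P(4, 367) = 134689. ✓
s = 7: P(7, 232) = 134212 and P(7, 233) = 135373; 134689 is not s-gonal.
s = 10: P(10, 183) = 133407 and P(10, 184) = 134872; 134689 is not s-gonal.
s = 12: P(12, 164) = 133824 and P(12, 165) = 135465; 134689 is not s-gonal.
Hits: s ∈ {4} → 1.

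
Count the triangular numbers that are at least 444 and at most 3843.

58

The n-th triangular number is n(n+1)/2.
Smallest index with value ≥ 444: n = 30 (giving 465).
Largest index with value ≤ 3843: n = 87 (giving 3828).
Indices 30 through 87: 58 terms.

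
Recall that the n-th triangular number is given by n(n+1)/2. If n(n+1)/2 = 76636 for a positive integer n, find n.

391

Set n(n+1)/2 = 76636, giving n² + n − 153272 = 0.
The discriminant is 1 + 8·76636 = 613089, and √613089 = 783.
So n = (-1 + 783) / 2 = 782/2 = 391.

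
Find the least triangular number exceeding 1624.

1653

Solve n(n+1)/2 > 1624 for integer n.
The largest n with value ≤ 1624 is 56 (since 1596 ≤ 1624 < 1653), so the first above is n = 57, value 1653.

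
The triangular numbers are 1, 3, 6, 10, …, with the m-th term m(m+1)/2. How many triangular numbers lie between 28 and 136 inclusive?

10

The n-th triangular number is n(n+1)/2.
Smallest index with value ≥ 28: n = 7 (giving 28).
Largest index with value ≤ 136: n = 16 (giving 136).
Indices 7 through 16: 10 terms.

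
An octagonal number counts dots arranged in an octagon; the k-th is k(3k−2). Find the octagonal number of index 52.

The 52nd octagonal number is n(3n−2) with n = 52.
52·(3·52 − 2) = 52·154 = 8008.

8008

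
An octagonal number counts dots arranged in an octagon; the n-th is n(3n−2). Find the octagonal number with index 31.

The 31st octagonal number is n(3n−2) with n = 31.
31·(3·31 − 2) = 31·91 = 2821.

2821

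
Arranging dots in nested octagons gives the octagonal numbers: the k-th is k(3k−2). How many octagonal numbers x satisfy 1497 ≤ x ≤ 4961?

The n-th octagonal number is n(3n−2).
Smallest index with value ≥ 1497: n = 23 (giving 1541).
Largest index with value ≤ 4961: n = 41 (giving 4961).
Indices 23 through 41: 19 terms.

19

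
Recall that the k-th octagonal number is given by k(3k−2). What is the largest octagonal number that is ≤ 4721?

4720

Solve n(3n−2) ≤ 4721 for integer n.
n = 40 gives 4720 ≤ 4721, while n = 41 gives 4961 > 4721; so the answer is 4720.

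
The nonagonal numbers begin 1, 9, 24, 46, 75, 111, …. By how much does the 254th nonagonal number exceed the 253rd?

Consecutive nonagonal numbers differ by 7n − 6: here 7·254 − 6 = 1772.

1772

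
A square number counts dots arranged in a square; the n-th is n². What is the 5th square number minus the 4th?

n² − (n−1)² = 2n − 1, so 5² − 4² = 2·5 − 1 = 9.

9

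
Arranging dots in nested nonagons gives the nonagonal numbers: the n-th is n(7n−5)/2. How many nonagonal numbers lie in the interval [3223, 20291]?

The n-th nonagonal number is n(7n−5)/2.
Smallest index with value ≥ 3223: n = 31 (giving 3286).
Largest index with value ≤ 20291: n = 76 (giving 20026).
Indices 31 through 76: 46 terms.

46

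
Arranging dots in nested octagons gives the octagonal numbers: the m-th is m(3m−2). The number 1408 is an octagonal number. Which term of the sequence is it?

Set n(3n−2) = 1408, giving 3n² − 2n − 1408 = 0.
So n = (2 + 130) / 6 = 132/6 = 22.

22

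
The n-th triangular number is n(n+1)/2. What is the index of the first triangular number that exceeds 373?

Solve n(n+1)/2 > 373 for integer n.
The largest n with value ≤ 373 is 26 (since 351 ≤ 373 < 378), so the first above is n = 27, value 378.

27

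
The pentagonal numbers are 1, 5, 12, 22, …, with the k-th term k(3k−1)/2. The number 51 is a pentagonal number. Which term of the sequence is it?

6

Set n(3n−1)/2 = 51, giving 3n² − n − 102 = 0.
So n = (1 + 35) / 6 = 36/6 = 6.
Check: 6·(3·6 − 1)/2 = 51. ✓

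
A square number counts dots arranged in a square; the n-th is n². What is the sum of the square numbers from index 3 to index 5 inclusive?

Σ_{i=3}^{5} i² = 55 − 5 = 50.

50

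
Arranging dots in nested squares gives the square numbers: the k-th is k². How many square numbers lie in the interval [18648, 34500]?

49

The n-th square number is n².
Smallest index with value ≥ 18648: n = 137 (giving 18769).
Largest index with value ≤ 34500: n = 185 (giving 34225).
Indices 137 through 185: 49 terms.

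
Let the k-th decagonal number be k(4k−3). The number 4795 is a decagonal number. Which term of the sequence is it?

35

Set n(4n−3) = 4795, giving 4n² − 3n − 4795 = 0.
So n = (3 + 277) / 8 = 280/8 = 35.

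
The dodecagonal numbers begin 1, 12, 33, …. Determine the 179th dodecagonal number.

159489

The 179th dodecagonal number is n(5n−4) with n = 179.
179·(5·179 − 4) = 179·891 = 159489.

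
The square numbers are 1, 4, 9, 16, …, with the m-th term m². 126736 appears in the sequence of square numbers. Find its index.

356

We need n² = 126736, so n = √126736 = 356.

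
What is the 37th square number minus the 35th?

37² = 1369 and 35² = 1225.
Difference: 1369 − 1225 = 144.

144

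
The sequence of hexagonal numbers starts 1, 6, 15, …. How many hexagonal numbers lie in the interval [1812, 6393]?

The n-th hexagonal number is n(2n−1).
Smallest index with value ≥ 1812: n = 31 (giving 1891).
Largest index with value ≤ 6393: n = 56 (giving 6216).
Indices 31 through 56: 26 terms.

26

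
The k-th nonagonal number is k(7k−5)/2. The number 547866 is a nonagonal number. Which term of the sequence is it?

Set n(7n−5)/2 = 547866, giving 7n² − 5n − 1095732 = 0.
The discriminant is 25 + 56·547866 = 30680521, and √30680521 = 5539.
So n = (5 + 5539) / 14 = 5544/14 = 396.
Check: 396·(7·396 − 5)/2 = 547866. ✓

396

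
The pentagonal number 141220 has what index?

Set n(3n−1)/2 = 141220, giving 3n² − n − 282440 = 0.
The discriminant is 1 + 24·141220 = 3389281, and √3389281 = 1841.
So n = (1 + 1841) / 6 = 1842/6 = 307.

307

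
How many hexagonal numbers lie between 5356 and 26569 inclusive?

The n-th hexagonal number is n(2n−1).
Smallest index with value ≥ 5356: n = 52 (giving 5356).
Largest index with value ≤ 26569: n = 115 (giving 26335).
Indices 52 through 115: 64 terms.

64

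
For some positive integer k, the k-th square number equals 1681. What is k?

We need n² = 1681, so n = √1681 = 41.

41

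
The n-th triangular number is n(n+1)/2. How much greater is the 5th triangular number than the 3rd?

9

5·6/2 = 15 and 3·4/2 = 6.
Difference: 15 − 6 = 9.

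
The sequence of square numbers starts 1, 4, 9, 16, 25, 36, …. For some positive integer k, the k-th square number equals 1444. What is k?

38

We need n² = 1444, so n = √1444 = 38.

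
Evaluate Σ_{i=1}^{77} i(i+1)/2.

Σ i(i+1)/2 = (Σi² + Σi) / 2 over i = 1..77.
Σi = 3003 and Σi² = 155155.
(1·155155 + 1·3003) / 2 = 158158/2 = 79079.

79079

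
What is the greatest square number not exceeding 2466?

Solve n² ≤ 2466 for integer n.
n = 49 gives 2401 ≤ 2466, while n = 50 gives 2500 > 2466; so the answer is 2401.

2401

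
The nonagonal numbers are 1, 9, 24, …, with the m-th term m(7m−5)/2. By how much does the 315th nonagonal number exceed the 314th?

2199

Consecutive nonagonal numbers differ by 7n − 6: here 7·315 − 6 = 2199.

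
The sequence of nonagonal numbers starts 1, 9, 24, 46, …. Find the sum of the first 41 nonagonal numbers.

Σ i(7i−5)/2 = (7Σi² − 5Σi) / 2 over i = 1..41.
Σi = 861 and Σi² = 23821.
(7·23821 − 5·861) / 2 = 162442/2 = 81221.

81221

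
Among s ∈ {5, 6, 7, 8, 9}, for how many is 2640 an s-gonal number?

1

s = 5: P(5, 42) = 2625 and P(5, 43) = 2752; 2640 is not s-gonal.
s = 6: P(6, 36) = 2556 and P(6, 37) = 2701; 2640 is not s-gonal.
s = 7: P(7, 32) = 2512 and P(7, 33) = 2673; 2640 is not s-gonal.
s = 8: P(8, 30) = 2640. ✓
s = 9: P(9, 27) = 2484 and P(9, 28) = 2674; 2640 is not s-gonal.
Hits: s ∈ {8} → 1.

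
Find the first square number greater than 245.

Solve n² > 245 for integer n.
The largest n with value ≤ 245 is 15 (since 225 ≤ 245 < 256), so the first above is n = 16, value 256.

256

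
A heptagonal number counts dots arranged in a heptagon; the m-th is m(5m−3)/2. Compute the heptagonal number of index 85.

The 85th heptagonal number is n(5n−3)/2 with n = 85.
85·(5·85 − 3)/2 = 85·422/2 = 85·211 = 17935.

17935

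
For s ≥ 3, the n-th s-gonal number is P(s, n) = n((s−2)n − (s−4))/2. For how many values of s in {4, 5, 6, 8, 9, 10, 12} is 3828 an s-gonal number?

s = 4: P(4, 61) = 3721 and P(4, 62) = 3844; 3828 is not s-gonal.
s = 5: P(5, 50) = 3725 and P(5, 51) = 3876; 3828 is not s-gonal.
s = 6: P(6, 44) = 3828. ✓
s = 8: P(8, 36) = 3816 and P(8, 37) = 4033; 3828 is not s-gonal.
s = 9: P(9, 33) = 3729 and P(9, 34) = 3961; 3828 is not s-gonal.
s = 10: P(10, 31) = 3751 and P(10, 32) = 4000; 3828 is not s-gonal.
s = 12: P(12, 28) = 3808 and P(12, 29) = 4089; 3828 is not s-gonal.
Hits: s ∈ {6} → 1.

1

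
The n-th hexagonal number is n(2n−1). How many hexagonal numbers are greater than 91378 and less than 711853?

382

The n-th hexagonal number is n(2n−1).
Smallest index with value > 91378: n = 215 (giving 92235).
Largest index with value < 711853: n = 596 (giving 709836).
Indices 215 through 596: 382 terms.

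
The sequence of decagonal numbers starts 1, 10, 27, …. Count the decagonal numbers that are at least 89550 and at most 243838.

The n-th decagonal number is n(4n−3).
Smallest index with value ≥ 89550: n = 150 (giving 89550).
Largest index with value ≤ 243838: n = 247 (giving 243295).
Indices 150 through 247: 98 terms.

98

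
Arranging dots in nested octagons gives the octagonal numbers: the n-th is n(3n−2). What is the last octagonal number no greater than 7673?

7400

Solve n(3n−2) ≤ 7673 for integer n.
n = 50 gives 7400 ≤ 7673, while n = 51 gives 7701 > 7673; so the answer is 7400.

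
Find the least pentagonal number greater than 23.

35

Solve n(3n−1)/2 > 23 for integer n.
The largest n with value ≤ 23 is 4 (since 22 ≤ 23 < 35), so the first above is n = 5, value 35.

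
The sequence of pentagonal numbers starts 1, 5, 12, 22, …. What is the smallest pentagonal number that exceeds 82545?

Solve n(3n−1)/2 > 82545 for integer n.
The largest n with value ≤ 82545 is 234 (since 82017 ≤ 82545 < 82720), so the first above is n = 235, value 82720.

82720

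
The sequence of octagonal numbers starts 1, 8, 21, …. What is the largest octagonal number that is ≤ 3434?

3400

Solve n(3n−2) ≤ 3434 for integer n.
n = 34 gives 3400 ≤ 3434, while n = 35 gives 3605 > 3434; so the answer is 3400.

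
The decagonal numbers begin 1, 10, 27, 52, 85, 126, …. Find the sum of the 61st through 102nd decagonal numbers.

1130311

Σ i(4i−3) = 4Σi² − 3Σi over i = 61..102.
Σi = 5253 − 1830 = 3423 and Σi² = 358955 − 73810 = 285145.
4·285145 − 3·3423 = 1130311.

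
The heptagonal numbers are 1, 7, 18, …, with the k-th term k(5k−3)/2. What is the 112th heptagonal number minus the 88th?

11964

112·(5·112 − 3)/2 = 31192 and 88·(5·88 − 3)/2 = 19228.
Difference: 31192 − 19228 = 11964.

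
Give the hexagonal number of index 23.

1035

23·(2·23 − 1) = 23·45 = 1035.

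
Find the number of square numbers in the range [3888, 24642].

The n-th square number is n².
Smallest index with value ≥ 3888: n = 63 (giving 3969).
Largest index with value ≤ 24642: n = 156 (giving 24336).
Indices 63 through 156: 94 terms.

94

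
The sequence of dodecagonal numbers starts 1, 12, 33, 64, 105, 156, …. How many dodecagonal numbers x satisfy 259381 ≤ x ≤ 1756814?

365

The n-th dodecagonal number is n(5n−4).
Smallest index with value ≥ 259381: n = 229 (giving 261289).
Largest index with value ≤ 1756814: n = 593 (giving 1755873).
Indices 229 through 593: 365 terms.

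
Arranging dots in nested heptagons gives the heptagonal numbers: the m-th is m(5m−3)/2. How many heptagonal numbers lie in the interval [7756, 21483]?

38

The n-th heptagonal number is n(5n−3)/2.
Smallest index with value ≥ 7756: n = 56 (giving 7756).
Largest index with value ≤ 21483: n = 93 (giving 21483).
Indices 56 through 93: 38 terms.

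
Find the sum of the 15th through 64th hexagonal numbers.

Σ i(2i−1) = 2Σi² − Σi over i = 15..64.
Σi = 2080 − 105 = 1975 and Σi² = 89440 − 1015 = 88425.
2·88425 − 1·1975 = 174875.

174875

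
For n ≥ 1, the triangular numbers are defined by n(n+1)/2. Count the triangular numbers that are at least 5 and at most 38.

6

The n-th triangular number is n(n+1)/2.
Smallest index with value ≥ 5: n = 3 (giving 6).
Largest index with value ≤ 38: n = 8 (giving 36).
Indices 3 through 8: 6 terms.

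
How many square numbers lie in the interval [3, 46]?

The n-th square number is n².
Smallest index with value ≥ 3: n = 2 (giving 4).
Largest index with value ≤ 46: n = 6 (giving 36).
Indices 2 through 6: 5 terms.

5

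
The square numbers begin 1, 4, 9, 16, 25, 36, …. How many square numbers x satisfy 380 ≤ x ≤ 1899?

The n-th square number is n².
Smallest index with value ≥ 380: n = 20 (giving 400).
Largest index with value ≤ 1899: n = 43 (giving 1849).
Indices 20 through 43: 24 terms.

24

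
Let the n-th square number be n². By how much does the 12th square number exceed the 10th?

12² = 144 and 10² = 100.
Difference: 144 − 100 = 44.

44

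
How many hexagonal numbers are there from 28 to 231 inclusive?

The n-th hexagonal number is n(2n−1).
Smallest index with value ≥ 28: n = 4 (giving 28).
Largest index with value ≤ 231: n = 11 (giving 231).
Indices 4 through 11: 8 terms.

8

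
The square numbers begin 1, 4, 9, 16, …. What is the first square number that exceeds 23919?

Solve n² > 23919 for integer n.
The largest n with value ≤ 23919 is 154 (since 23716 ≤ 23919 < 24025), so the first above is n = 155, value 24025.

24025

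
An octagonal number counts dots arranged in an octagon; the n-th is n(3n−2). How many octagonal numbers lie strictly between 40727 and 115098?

80

The n-th octagonal number is n(3n−2).
Smallest index with value > 40727: n = 117 (giving 40833).
Largest index with value < 115098: n = 196 (giving 114856).
Indices 117 through 196: 80 terms.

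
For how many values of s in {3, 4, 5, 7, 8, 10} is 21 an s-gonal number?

s = 3: P(3, 6) = 21. ✓
s = 4: P(4, 4) = 16 and P(4, 5) = 25; 21 is not s-gonal.
s = 5: P(5, 3) = 12 and P(5, 4) = 22; 21 is not s-gonal.
s = 7: P(7, 3) = 18 and P(7, 4) = 34; 21 is not s-gonal.
s = 8: P(8, 3) = 21. ✓
s = 10: P(10, 2) = 10 and P(10, 3) = 27; 21 is not s-gonal.
Hits: s ∈ {3, 8} → 2.

2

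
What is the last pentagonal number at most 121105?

Solve n(3n−1)/2 ≤ 121105 for integer n.
n = 284 gives 120842 ≤ 121105, while n = 285 gives 121695 > 121105; so the answer is 120842.

120842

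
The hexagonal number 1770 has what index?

30

Set n(2n−1) = 1770, giving 2n² − n − 1770 = 0.
So n = (1 + 119) / 4 = 120/4 = 30.
Check: 30·(2·30 − 1) = 1770. ✓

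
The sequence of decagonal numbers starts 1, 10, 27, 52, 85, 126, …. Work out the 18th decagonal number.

1242

The 18th decagonal number is n(4n−3) with n = 18.
18·(4·18 − 3) = 18·69 = 1242.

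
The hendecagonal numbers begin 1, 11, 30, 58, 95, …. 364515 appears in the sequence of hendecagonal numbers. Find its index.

Set n(9n−7)/2 = 364515, giving 9n² − 7n − 729030 = 0.
So n = (7 + 5123) / 18 = 5130/18 = 285.

285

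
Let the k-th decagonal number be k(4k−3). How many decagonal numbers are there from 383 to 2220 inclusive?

The n-th decagonal number is n(4n−3).
Smallest index with value ≥ 383: n = 11 (giving 451).
Largest index with value ≤ 2220: n = 23 (giving 2047).
Indices 11 through 23: 13 terms.

13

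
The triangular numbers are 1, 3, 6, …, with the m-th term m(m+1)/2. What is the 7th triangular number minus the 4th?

7·8/2 = 28 and 4·5/2 = 10.
Difference: 28 − 10 = 18.

18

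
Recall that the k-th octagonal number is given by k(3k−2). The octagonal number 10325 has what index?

59

Set n(3n−2) = 10325, giving 3n² − 2n − 10325 = 0.
The discriminant is 4 + 12·10325 = 123904, and √123904 = 352.
So n = (2 + 352) / 6 = 354/6 = 59.
Check: 59·(3·59 − 2) = 10325. ✓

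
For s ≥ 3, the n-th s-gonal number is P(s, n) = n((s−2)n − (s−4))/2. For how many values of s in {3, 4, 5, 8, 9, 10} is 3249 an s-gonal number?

1

s = 3: P(3, 80) = 3240 and P(3, 81) = 3321; 3249 is not s-gonal.
s = 4: P(4, 57) = 3249. ✓
s = 5: P(5, 46) = 3151 and P(5, 47) = 3290; 3249 is not s-gonal.
s = 8: P(8, 33) = 3201 and P(8, 34) = 3400; 3249 is not s-gonal.
s = 9: P(9, 30) = 3075 and P(9, 31) = 3286; 3249 is not s-gonal.
s = 10: P(10, 28) = 3052 and P(10, 29) = 3277; 3249 is not s-gonal.
Hits: s ∈ {4} → 1.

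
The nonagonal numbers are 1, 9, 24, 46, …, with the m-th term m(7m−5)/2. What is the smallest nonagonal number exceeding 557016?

559000

Solve n(7n−5)/2 > 557016 for integer n.
The largest n with value ≤ 557016 is 399 (since 556206 ≤ 557016 < 559000), so the first above is n = 400, value 559000.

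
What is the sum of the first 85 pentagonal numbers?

310675

Σ i(3i−1)/2 = (3Σi² − Σi) / 2 over i = 1..85.
Σi = 3655 and Σi² = 208335.
(3·208335 − 1·3655) / 2 = 621350/2 = 310675.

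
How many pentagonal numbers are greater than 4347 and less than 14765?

45

The n-th pentagonal number is n(3n−1)/2.
Smallest index with value > 4347: n = 55 (giving 4510).
Largest index with value < 14765: n = 99 (giving 14652).
Indices 55 through 99: 45 terms.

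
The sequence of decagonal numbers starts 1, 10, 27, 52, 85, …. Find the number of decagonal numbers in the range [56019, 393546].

196

The n-th decagonal number is n(4n−3).
Smallest index with value ≥ 56019: n = 119 (giving 56287).
Largest index with value ≤ 393546: n = 314 (giving 393442).
Indices 119 through 314: 196 terms.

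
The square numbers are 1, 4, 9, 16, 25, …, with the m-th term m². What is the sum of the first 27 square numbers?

Σ_{i=1}^{27} i² = 27·28·55/6 = 6930.

6930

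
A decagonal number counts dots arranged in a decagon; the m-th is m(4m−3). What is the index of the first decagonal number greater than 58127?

Solve n(4n−3) > 58127 for integer n.
The largest n with value ≤ 58127 is 120 (since 57240 ≤ 58127 < 58201), so the first above is n = 121, value 58201.

121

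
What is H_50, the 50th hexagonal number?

4950

50·(2·50 − 1) = 50·99 = 4950.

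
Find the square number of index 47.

47² = 2209.

2209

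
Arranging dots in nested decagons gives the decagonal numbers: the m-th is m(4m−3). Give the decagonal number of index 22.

1870

22·(4·22 − 3) = 22·85 = 1870.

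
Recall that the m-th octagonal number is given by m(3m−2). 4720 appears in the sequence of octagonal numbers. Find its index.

40

Set n(3n−2) = 4720, giving 3n² − 2n − 4720 = 0.
The discriminant is 4 + 12·4720 = 56644, and √56644 = 238.
So n = (2 + 238) / 6 = 240/6 = 40.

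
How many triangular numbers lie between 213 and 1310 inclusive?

The n-th triangular number is n(n+1)/2.
Smallest index with value ≥ 213: n = 21 (giving 231).
Largest index with value ≤ 1310: n = 50 (giving 1275).
Indices 21 through 50: 30 terms.

30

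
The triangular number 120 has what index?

15

Set n(n+1)/2 = 120, giving n² + n − 240 = 0.
So n = (-1 + 31) / 2 = 30/2 = 15.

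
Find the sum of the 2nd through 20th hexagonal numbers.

5529

Σ i(2i−1) = 2Σi² − Σi over i = 2..20.
Σi = 210 − 1 = 209 and Σi² = 2870 − 1 = 2869.
2·2869 − 1·209 = 5529.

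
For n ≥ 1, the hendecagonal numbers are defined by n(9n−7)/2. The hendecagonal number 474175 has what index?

325

Set n(9n−7)/2 = 474175, giving 9n² − 7n − 948350 = 0.
So n = (7 + 5843) / 18 = 5850/18 = 325.
Check: 325·(9·325 − 7)/2 = 474175. ✓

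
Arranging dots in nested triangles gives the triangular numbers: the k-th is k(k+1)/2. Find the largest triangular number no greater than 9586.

Solve n(n+1)/2 ≤ 9586 for integer n.
n = 137 gives 9453 ≤ 9586, while n = 138 gives 9591 > 9586; so the answer is 9453.

9453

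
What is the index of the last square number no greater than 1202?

34

Solve n² ≤ 1202 for integer n.
n = 34 gives 1156 ≤ 1202, while n = 35 gives 1225 > 1202; so the answer is index 34.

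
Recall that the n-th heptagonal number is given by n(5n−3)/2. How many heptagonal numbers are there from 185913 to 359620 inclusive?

107

The n-th heptagonal number is n(5n−3)/2.
Smallest index with value ≥ 185913: n = 273 (giving 185913).
Largest index with value ≤ 359620: n = 379 (giving 358534).
Indices 273 through 379: 107 terms.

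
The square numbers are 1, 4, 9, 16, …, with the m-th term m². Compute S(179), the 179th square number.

The 179th square number is n² with n = 179.
179² = 32041.

32041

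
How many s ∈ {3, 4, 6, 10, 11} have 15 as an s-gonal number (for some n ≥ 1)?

s = 3: P(3, 5) = 15. ✓
s = 4: P(4, 3) = 9 and P(4, 4) = 16; 15 is not s-gonal.
s = 6: P(6, 3) = 15. ✓
s = 10: P(10, 2) = 10 and P(10, 3) = 27; 15 is not s-gonal.
s = 11: P(11, 2) = 11 and P(11, 3) = 30; 15 is not s-gonal.
Hits: s ∈ {3, 6} → 2.

2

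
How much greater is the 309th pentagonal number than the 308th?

Consecutive pentagonal numbers differ by 3n − 2: here 3·309 − 2 = 925.

925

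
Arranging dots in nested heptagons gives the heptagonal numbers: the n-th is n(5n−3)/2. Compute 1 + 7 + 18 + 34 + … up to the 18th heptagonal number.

Σ i(5i−3)/2 = (5Σi² − 3Σi) / 2 over i = 1..18.
Σi = 171 and Σi² = 2109.
(5·2109 − 3·171) / 2 = 10032/2 = 5016.

5016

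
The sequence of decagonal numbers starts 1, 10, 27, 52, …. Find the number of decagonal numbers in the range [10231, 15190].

12

The n-th decagonal number is n(4n−3).
Smallest index with value ≥ 10231: n = 51 (giving 10251).
Largest index with value ≤ 15190: n = 62 (giving 15190).
Indices 51 through 62: 12 terms.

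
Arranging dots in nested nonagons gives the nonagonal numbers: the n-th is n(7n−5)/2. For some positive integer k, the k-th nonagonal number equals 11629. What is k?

Set n(7n−5)/2 = 11629, giving 7n² − 5n − 23258 = 0.
The discriminant is 25 + 56·11629 = 651249, and √651249 = 807.
So n = (5 + 807) / 14 = 812/14 = 58.
Check: 58·(7·58 − 5)/2 = 11629. ✓

58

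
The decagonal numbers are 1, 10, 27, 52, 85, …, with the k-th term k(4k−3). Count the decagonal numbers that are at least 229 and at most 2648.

The n-th decagonal number is n(4n−3).
Smallest index with value ≥ 229: n = 8 (giving 232).
Largest index with value ≤ 2648: n = 26 (giving 2626).
Indices 8 through 26: 19 terms.

19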